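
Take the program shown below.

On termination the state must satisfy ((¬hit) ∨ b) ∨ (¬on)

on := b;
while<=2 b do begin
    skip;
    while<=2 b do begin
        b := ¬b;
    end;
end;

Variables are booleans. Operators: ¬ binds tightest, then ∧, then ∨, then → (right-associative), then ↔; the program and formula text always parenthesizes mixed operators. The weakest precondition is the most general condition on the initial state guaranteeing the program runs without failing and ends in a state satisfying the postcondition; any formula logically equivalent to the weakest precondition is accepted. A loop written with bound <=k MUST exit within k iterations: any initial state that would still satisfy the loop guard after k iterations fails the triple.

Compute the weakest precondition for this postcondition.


Working backward. After the program, the postcondition ((¬hit) ∨ b) ∨ (¬on) must hold; in canonical form it is (¬hit) ∨ b ∨ (¬on).
Before the loop (bound <=2), unroll the exhaustion recursion (WP_0 = exit-now case; WP_j = one more guarded iteration, up to j = 2):
  WP_0: (¬b) ∧ ((¬hit) ∨ b ∨ (¬on))
  WP_1: (b → ((b → (((¬b) → ((¬b) ∧ ((¬hit) ∨ b ∨ (¬on)))) ∧ (b → (b ∧ ((¬hit) ∨ (¬b) ∨ (¬on)))))) ∧ ((¬b) → ((¬b) ∧ ((¬hit) ∨ b ∨ (¬on)))))) ∧ ((¬b) → ((¬hit) ∨ b ∨ (¬on)))
  WP_2: (b → ((b → (((¬b) → ((¬b) ∧ (b → ((b → (((¬b) → ((¬b) ∧ ((¬hit) ∨ b ∨ (¬on)))) ∧ (b → (b ∧ ((¬hit) ∨ (¬b) ∨ (¬on)))))) ∧ ((¬b) → ((¬b) ∧ ((¬hit) ∨ b ∨ (¬on)))))) ∧ ((¬b) → ((¬hit) ∨ b ∨ (¬on))))) ∧ (b → (((¬b) → (((¬b) → ((b → (b ∧ ((¬hit) ∨ (¬b) ∨ (¬on)))) ∧ ((¬b) → ((¬b) ∧ ((¬hit) ∨ b ∨ (¬on)))))) ∧ (b → (b ∧ ((¬hit) ∨ (¬b) ∨ (¬on)))))) ∧ (b → ((¬hit) ∨ (¬b) ∨ (¬on))))))) ∧ ((¬b) → ((b → ((b → (((¬b) → ((¬b) ∧ ((¬hit) ∨ b ∨ (¬on)))) ∧ (b → (b ∧ ((¬hit) ∨ (¬b) ∨ (¬on)))))) ∧ ((¬b) → ((¬b) ∧ ((¬hit) ∨ b ∨ (¬on)))))) ∧ ((¬b) → ((¬hit) ∨ b ∨ (¬on))))))) ∧ ((¬b) → ((¬hit) ∨ b ∨ (¬on)))
So before the loop: (b → ((b → (((¬b) → ((¬b) ∧ (b → ((b → (((¬b) → ((¬b) ∧ ((¬hit) ∨ b ∨ (¬on)))) ∧ (b → (b ∧ ((¬hit) ∨ (¬b) ∨ (¬on)))))) ∧ ((¬b) → ((¬b) ∧ ((¬hit) ∨ b ∨ (¬on)))))) ∧ ((¬b) → ((¬hit) ∨ b ∨ (¬on))))) ∧ (b → (((¬b) → (((¬b) → ((b → (b ∧ ((¬hit) ∨ (¬b) ∨ (¬on)))) ∧ ((¬b) → ((¬b) ∧ ((¬hit) ∨ b ∨ (¬on)))))) ∧ (b → (b ∧ ((¬hit) ∨ (¬b) ∨ (¬on)))))) ∧ (b → ((¬hit) ∨ (¬b) ∨ (¬on))))))) ∧ ((¬b) → ((b → ((b → (((¬b) → ((¬b) ∧ ((¬hit) ∨ b ∨ (¬on)))) ∧ (b → (b ∧ ((¬hit) ∨ (¬b) ∨ (¬on)))))) ∧ ((¬b) → ((¬b) ∧ ((¬hit) ∨ b ∨ (¬on)))))) ∧ ((¬b) → ((¬hit) ∨ b ∨ (¬on))))))) ∧ ((¬b) → ((¬hit) ∨ b ∨ (¬on)))
Before on := b: b → ((b → (((¬b) → ((¬b) ∧ (b → (b → (b → (b ∧ ((¬hit) ∨ (¬b)))))))) ∧ (b → (((¬b) → (((¬b) → (b → (b ∧ ((¬hit) ∨ (¬b))))) ∧ (b → (b ∧ ((¬hit) ∨ (¬b)))))) ∧ (b → ((¬hit) ∨ (¬b))))))) ∧ ((¬b) → (b → (b → (b → (b ∧ ((¬hit) ∨ (¬b))))))))
Answer: WP = b → ((b → (((¬b) → ((¬b) ∧ (b → (b → (b → (b ∧ ((¬hit) ∨ (¬b)))))))) ∧ (b → (((¬b) → (((¬b) → (b → (b ∧ ((¬hit) ∨ (¬b))))) ∧ (b → (b ∧ ((¬hit) ∨ (¬b)))))) ∧ (b → ((¬hit) ∨ (¬b))))))) ∧ ((¬b) → (b → (b → (b → (b ∧ ((¬hit) ∨ (¬b))))))))


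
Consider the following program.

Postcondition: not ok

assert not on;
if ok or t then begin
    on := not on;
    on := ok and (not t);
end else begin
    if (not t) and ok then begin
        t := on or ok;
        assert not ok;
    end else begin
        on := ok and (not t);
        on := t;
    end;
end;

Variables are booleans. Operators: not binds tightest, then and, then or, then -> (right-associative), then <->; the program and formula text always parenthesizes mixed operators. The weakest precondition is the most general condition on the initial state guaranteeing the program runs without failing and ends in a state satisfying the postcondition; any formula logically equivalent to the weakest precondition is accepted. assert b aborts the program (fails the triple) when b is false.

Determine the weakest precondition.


Working backward. After the program, not ok must hold.
Then branch requires not ok; else branch requires (((not t) and ok) -> (not ok)) and ((not ((not t) and ok)) -> (not ok)).
Before the if: ((ok or t) -> (not ok)) and ((not (ok or t)) -> ((((not t) and ok) -> (not ok)) and ((not ((not t) and ok)) -> (not ok))))
Before assert not on: (not on) and ((ok or t) -> (not ok)) and ((not (ok or t)) -> ((((not t) and ok) -> (not ok)) and ((not ((not t) and ok)) -> (not ok))))
Answer: WP = (not on) and ((ok or t) -> (not ok)) and ((not (ok or t)) -> ((((not t) and ok) -> (not ok)) and ((not ((not t) and ok)) -> (not ok))))


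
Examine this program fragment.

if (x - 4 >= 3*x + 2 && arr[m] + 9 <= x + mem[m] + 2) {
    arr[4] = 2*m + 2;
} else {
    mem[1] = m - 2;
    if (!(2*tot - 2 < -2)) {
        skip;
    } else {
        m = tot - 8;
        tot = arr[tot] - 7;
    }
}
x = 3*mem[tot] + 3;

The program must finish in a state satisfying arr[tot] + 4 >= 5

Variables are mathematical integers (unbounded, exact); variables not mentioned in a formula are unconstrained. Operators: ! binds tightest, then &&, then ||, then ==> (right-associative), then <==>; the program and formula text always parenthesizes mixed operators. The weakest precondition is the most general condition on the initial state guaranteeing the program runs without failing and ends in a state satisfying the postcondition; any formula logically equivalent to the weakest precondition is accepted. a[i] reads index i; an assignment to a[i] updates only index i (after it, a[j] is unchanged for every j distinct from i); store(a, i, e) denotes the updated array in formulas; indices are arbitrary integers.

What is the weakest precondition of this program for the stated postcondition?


Working backward. After the program, the postcondition arr[tot] + 4 >= 5 must hold; in canonical form it is arr[tot] >= 1.
Before x := 3*mem[tot] + 3: arr[tot] >= 1
Then branch requires store(arr, 4, 2*m + 2)[tot] >= 1; else branch requires ((!(2*tot < 0)) ==> arr[tot] >= 1) && (2*tot < 0 ==> arr[arr[tot] - 7] >= 1).
Before the if: ((2*x <= -6 && arr[m] <= mem[m] + x - 7) ==> store(arr, 4, 2*m + 2)[tot] >= 1) && ((!(2*x <= -6 && arr[m] <= mem[m] + x - 7)) ==> (((!(2*tot < 0)) ==> arr[tot] >= 1) && (2*tot < 0 ==> arr[arr[tot] - 7] >= 1)))
Answer: WP = ((2*x <= -6 && arr[m] <= mem[m] + x - 7) ==> store(arr, 4, 2*m + 2)[tot] >= 1) && ((!(2*x <= -6 && arr[m] <= mem[m] + x - 7)) ==> (((!(2*tot < 0)) ==> arr[tot] >= 1) && (2*tot < 0 ==> arr[arr[tot] - 7] >= 1)))


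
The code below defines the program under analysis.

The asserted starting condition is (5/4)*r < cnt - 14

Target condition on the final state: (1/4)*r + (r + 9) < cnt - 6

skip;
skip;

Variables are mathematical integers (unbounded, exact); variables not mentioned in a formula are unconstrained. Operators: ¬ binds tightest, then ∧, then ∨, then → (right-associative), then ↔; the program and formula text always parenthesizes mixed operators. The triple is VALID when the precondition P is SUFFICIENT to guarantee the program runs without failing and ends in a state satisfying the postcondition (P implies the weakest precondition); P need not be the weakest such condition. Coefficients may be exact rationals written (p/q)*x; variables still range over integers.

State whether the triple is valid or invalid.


Working backward. After the program, the postcondition (1/4)*r + (r + 9) < cnt - 6 must hold; in canonical form it is (5/4)*r < cnt - 15.
Before skip: (5/4)*r < cnt - 15
Before skip: (5/4)*r < cnt - 15
The weakest precondition is (5/4)*r < cnt - 15.
Check whether (5/4)*r < cnt - 14 implies it.
Countermodel: at the initial state cnt = 3, r = -9, the precondition holds but the weakest precondition fails.
Answer: invalid


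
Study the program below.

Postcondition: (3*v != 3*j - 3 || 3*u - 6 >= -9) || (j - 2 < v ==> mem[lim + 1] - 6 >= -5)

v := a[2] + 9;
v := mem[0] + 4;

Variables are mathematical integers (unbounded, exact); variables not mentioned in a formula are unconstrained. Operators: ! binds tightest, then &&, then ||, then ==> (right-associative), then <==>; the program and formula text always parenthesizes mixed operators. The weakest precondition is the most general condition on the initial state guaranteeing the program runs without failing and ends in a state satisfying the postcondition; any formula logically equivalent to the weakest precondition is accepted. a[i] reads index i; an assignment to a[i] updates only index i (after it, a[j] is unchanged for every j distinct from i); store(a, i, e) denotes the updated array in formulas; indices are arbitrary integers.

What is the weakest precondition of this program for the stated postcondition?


Working backward. After the program, the postcondition (3*v != 3*j - 3 || 3*u - 6 >= -9) || (j - 2 < v ==> mem[lim + 1] - 6 >= -5) must hold; in canonical form it is 3*v != 3*j - 3 || 3*u >= -3 || (j < v + 2 ==> mem[lim + 1] >= 1).
Before v := mem[0] + 4: 3*mem[0] != 3*j - 15 || 3*u >= -3 || (j < mem[0] + 6 ==> mem[lim + 1] >= 1)
Before v := a[2] + 9: 3*mem[0] != 3*j - 15 || 3*u >= -3 || (j < mem[0] + 6 ==> mem[lim + 1] >= 1)
Answer: WP = 3*mem[0] != 3*j - 15 || 3*u >= -3 || (j < mem[0] + 6 ==> mem[lim + 1] >= 1)


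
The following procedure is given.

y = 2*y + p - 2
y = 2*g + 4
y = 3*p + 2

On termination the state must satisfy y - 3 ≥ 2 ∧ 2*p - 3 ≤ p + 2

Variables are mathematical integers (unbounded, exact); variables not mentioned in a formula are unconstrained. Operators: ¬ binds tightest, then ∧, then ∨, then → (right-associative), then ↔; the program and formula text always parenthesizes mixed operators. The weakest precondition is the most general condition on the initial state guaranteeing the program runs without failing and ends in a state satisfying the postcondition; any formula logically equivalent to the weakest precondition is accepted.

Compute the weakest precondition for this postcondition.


Working backward. After the program, the postcondition y - 3 ≥ 2 ∧ 2*p - 3 ≤ p + 2 must hold; in canonical form it is y ≥ 5 ∧ p ≤ 5.
Before y := 3*p + 2: 3*p ≥ 3 ∧ p ≤ 5
Before y := 2*g + 4: 3*p ≥ 3 ∧ p ≤ 5
Before y := 2*y + p - 2: 3*p ≥ 3 ∧ p ≤ 5
Answer: WP = 3*p ≥ 3 ∧ p ≤ 5


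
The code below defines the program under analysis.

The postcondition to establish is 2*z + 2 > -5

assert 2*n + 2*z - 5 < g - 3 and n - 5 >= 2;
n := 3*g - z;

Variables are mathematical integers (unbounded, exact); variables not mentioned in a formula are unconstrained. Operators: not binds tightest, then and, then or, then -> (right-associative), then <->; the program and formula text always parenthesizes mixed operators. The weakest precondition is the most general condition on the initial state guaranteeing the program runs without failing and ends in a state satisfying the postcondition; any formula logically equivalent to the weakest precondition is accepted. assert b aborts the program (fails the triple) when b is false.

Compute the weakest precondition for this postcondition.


Working backward. After the program, the postcondition 2*z + 2 > -5 must hold; in canonical form it is 2*z > -7.
Before n := 3*g - z: 2*z > -7
Before assert 2*n + 2*z - 5 < g - 3 and n - 5 >= 2: 2*n + 2*z < g + 2 and n >= 7 and 2*z > -7
Answer: WP = 2*n + 2*z < g + 2 and n >= 7 and 2*z > -7


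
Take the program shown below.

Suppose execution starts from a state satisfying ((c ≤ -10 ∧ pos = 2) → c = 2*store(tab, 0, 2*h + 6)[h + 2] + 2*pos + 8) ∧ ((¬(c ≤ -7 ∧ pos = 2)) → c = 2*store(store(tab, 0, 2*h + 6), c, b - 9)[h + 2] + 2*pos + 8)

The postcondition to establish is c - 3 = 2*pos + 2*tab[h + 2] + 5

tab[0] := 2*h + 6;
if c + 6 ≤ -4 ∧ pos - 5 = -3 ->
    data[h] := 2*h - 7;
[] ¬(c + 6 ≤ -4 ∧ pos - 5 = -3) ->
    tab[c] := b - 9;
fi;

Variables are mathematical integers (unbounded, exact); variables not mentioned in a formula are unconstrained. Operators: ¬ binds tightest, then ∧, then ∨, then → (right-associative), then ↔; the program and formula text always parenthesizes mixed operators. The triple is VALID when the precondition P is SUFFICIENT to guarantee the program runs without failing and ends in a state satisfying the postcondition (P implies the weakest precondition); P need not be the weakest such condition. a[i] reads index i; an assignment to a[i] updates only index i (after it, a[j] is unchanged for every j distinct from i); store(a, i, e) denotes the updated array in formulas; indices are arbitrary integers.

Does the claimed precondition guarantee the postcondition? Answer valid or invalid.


Working backward. After the program, the postcondition c - 3 = 2*pos + 2*tab[h + 2] + 5 must hold; in canonical form it is c = 2*tab[h + 2] + 2*pos + 8.
Then branch requires c = 2*tab[h + 2] + 2*pos + 8; else branch requires c = 2*store(tab, c, b - 9)[h + 2] + 2*pos + 8.
Before the if: ((c ≤ -10 ∧ pos = 2) → c = 2*tab[h + 2] + 2*pos + 8) ∧ ((¬(c ≤ -10 ∧ pos = 2)) → c = 2*store(tab, c, b - 9)[h + 2] + 2*pos + 8)
Before tab[0] := 2*h + 6: ((c ≤ -10 ∧ pos = 2) → c = 2*store(tab, 0, 2*h + 6)[h + 2] + 2*pos + 8) ∧ ((¬(c ≤ -10 ∧ pos = 2)) → c = 2*store(store(tab, 0, 2*h + 6), c, b - 9)[h + 2] + 2*pos + 8)
The weakest precondition is ((c ≤ -10 ∧ pos = 2) → c = 2*store(tab, 0, 2*h + 6)[h + 2] + 2*pos + 8) ∧ ((¬(c ≤ -10 ∧ pos = 2)) → c = 2*store(store(tab, 0, 2*h + 6), c, b - 9)[h + 2] + 2*pos + 8).
Check whether ((c ≤ -10 ∧ pos = 2) → c = 2*store(tab, 0, 2*h + 6)[h + 2] + 2*pos + 8) ∧ ((¬(c ≤ -7 ∧ pos = 2)) → c = 2*store(store(tab, 0, 2*h + 6), c, b - 9)[h + 2] + 2*pos + 8) implies it.
Countermodel: at the initial state b = 14, c = -7, h = -8, pos = 2, tab = {[-7] = 3, [-6] = -10, [0] = 3, elsewhere 3}, the precondition holds but the weakest precondition fails.
Answer: invalid


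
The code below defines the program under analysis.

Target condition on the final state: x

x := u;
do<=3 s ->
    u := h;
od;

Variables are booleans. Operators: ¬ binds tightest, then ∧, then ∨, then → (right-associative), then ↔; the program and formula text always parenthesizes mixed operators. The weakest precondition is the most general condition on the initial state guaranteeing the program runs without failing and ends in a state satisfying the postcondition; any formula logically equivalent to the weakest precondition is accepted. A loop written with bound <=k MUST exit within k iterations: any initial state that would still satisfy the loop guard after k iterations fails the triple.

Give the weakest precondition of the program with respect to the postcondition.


Working backward. After the program, x must hold.
Before the loop (bound <=3), unroll the exhaustion recursion (WP_0 = exit-now case; WP_j = one more guarded iteration, up to j = 3):
  WP_0: (¬s) ∧ x
  WP_1: (s → ((¬s) ∧ x)) ∧ ((¬s) → x)
  WP_2: (s → ((s → ((¬s) ∧ x)) ∧ ((¬s) → x))) ∧ ((¬s) → x)
  WP_3: (s → ((s → ((s → ((¬s) ∧ x)) ∧ ((¬s) → x))) ∧ ((¬s) → x))) ∧ ((¬s) → x)
So before the loop: (s → ((s → ((s → ((¬s) ∧ x)) ∧ ((¬s) → x))) ∧ ((¬s) → x))) ∧ ((¬s) → x)
Before x := u: (s → ((s → ((s → ((¬s) ∧ u)) ∧ ((¬s) → u))) ∧ ((¬s) → u))) ∧ ((¬s) → u)
Answer: WP = (s → ((s → ((s → ((¬s) ∧ u)) ∧ ((¬s) → u))) ∧ ((¬s) → u))) ∧ ((¬s) → u)


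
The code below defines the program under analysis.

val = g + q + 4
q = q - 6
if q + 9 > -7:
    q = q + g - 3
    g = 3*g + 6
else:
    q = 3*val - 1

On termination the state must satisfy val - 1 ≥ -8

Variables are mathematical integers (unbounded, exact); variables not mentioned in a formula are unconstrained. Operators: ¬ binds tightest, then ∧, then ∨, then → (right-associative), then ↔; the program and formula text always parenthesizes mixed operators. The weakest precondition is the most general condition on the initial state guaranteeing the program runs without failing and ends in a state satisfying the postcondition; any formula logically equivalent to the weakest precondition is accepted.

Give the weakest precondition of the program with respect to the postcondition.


Working backward. After the program, the postcondition val - 1 ≥ -8 must hold; in canonical form it is val ≥ -7.
Then branch requires val ≥ -7; else branch requires val ≥ -7.
Before the if: (q > -16 → val ≥ -7) ∧ ((¬(q > -16)) → val ≥ -7)
Before q := q - 6: (q > -10 → val ≥ -7) ∧ ((¬(q > -10)) → val ≥ -7)
Before val := g + q + 4: (q > -10 → g + q ≥ -11) ∧ ((¬(q > -10)) → g + q ≥ -11)
Answer: WP = (q > -10 → g + q ≥ -11) ∧ ((¬(q > -10)) → g + q ≥ -11)


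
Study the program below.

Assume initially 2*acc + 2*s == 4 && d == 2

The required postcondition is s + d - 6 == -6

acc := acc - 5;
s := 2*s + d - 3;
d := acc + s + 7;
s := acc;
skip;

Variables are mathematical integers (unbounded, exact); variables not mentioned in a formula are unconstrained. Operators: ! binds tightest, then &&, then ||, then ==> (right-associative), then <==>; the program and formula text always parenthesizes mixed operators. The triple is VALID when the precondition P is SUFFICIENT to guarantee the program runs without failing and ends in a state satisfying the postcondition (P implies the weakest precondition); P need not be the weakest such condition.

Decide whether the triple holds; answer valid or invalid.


Working backward. After the program, the postcondition s + d - 6 == -6 must hold; in canonical form it is d + s == 0.
Before skip: d + s == 0
Before s := acc: acc + d == 0
Before d := acc + s + 7: 2*acc + s == -7
Before s := 2*s + d - 3: 2*acc + d + 2*s == -4
Before acc := acc - 5: 2*acc + d + 2*s == 6
The weakest precondition is 2*acc + d + 2*s == 6.
Check whether 2*acc + 2*s == 4 && d == 2 implies it.
Every state satisfying the precondition satisfies the weakest precondition: the implication holds.
Answer: valid


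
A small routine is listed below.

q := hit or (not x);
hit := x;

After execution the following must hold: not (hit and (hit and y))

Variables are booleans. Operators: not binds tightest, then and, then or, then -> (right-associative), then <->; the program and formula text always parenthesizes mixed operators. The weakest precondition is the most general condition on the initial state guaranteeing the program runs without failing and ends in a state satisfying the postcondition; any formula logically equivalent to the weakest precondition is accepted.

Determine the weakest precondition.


Working backward. After the program, the postcondition not (hit and (hit and y)) must hold; in canonical form it is not (hit and y).
Before hit := x: not (x and y)
Before q := hit or (not x): not (x and y)
Answer: WP = not (x and y)


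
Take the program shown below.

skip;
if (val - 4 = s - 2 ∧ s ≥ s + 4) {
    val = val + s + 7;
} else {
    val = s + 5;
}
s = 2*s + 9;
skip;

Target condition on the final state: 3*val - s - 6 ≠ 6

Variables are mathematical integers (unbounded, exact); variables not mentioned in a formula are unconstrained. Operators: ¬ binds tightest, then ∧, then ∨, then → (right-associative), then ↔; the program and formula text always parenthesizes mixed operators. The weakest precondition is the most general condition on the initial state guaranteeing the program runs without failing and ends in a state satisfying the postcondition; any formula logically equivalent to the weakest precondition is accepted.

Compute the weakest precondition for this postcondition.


Working backward. After the program, the postcondition 3*val - s - 6 ≠ 6 must hold; in canonical form it is 3*val ≠ s + 12.
Before skip: 3*val ≠ s + 12
Before s := 2*s + 9: 3*val ≠ 2*s + 21
Then branch requires s + 3*val ≠ 0; else branch requires s ≠ 6.
Before the if: s ≠ 6
Before skip: s ≠ 6
Answer: WP = s ≠ 6


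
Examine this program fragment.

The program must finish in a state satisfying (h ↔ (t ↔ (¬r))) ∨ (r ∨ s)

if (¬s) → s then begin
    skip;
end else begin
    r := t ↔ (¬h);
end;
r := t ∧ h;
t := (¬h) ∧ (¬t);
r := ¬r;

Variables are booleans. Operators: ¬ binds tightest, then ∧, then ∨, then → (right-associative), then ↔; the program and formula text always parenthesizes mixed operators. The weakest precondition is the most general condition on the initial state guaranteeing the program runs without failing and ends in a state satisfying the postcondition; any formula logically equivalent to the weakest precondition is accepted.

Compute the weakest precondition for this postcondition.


Working backward. After the program, the postcondition (h ↔ (t ↔ (¬r))) ∨ (r ∨ s) must hold; in canonical form it is (h ↔ (t ↔ (¬r))) ∨ r ∨ s.
Before r := ¬r: (h ↔ (t ↔ r)) ∨ (¬r) ∨ s
Before t := (¬h) ∧ (¬t): (h ↔ (((¬h) ∧ (¬t)) ↔ r)) ∨ (¬r) ∨ s
Before r := t ∧ h: (h ↔ (((¬h) ∧ (¬t)) ↔ (t ∧ h))) ∨ (¬(t ∧ h)) ∨ s
Then branch requires (h ↔ (((¬h) ∧ (¬t)) ↔ (t ∧ h))) ∨ (¬(t ∧ h)) ∨ s; else branch requires (h ↔ (((¬h) ∧ (¬t)) ↔ (t ∧ h))) ∨ (¬(t ∧ h)) ∨ s.
Before the if: (((¬s) → s) → ((h ↔ (((¬h) ∧ (¬t)) ↔ (t ∧ h))) ∨ (¬(t ∧ h)) ∨ s)) ∧ ((¬((¬s) → s)) → ((h ↔ (((¬h) ∧ (¬t)) ↔ (t ∧ h))) ∨ (¬(t ∧ h)) ∨ s))
Answer: WP = (((¬s) → s) → ((h ↔ (((¬h) ∧ (¬t)) ↔ (t ∧ h))) ∨ (¬(t ∧ h)) ∨ s)) ∧ ((¬((¬s) → s)) → ((h ↔ (((¬h) ∧ (¬t)) ↔ (t ∧ h))) ∨ (¬(t ∧ h)) ∨ s))


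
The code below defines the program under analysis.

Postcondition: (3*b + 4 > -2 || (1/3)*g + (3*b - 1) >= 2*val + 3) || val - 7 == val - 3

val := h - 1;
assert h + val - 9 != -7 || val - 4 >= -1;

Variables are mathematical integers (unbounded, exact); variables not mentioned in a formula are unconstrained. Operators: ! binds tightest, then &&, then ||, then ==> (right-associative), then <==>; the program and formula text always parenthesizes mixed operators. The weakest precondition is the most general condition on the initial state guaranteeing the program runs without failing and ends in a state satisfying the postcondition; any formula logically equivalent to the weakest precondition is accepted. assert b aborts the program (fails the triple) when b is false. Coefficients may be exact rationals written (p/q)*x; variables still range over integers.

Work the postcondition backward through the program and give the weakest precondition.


Working backward. After the program, the postcondition (3*b + 4 > -2 || (1/3)*g + (3*b - 1) >= 2*val + 3) || val - 7 == val - 3 must hold; in canonical form it is 3*b > -6 || 3*b + (1/3)*g >= 2*val + 4.
Before assert h + val - 9 != -7 || val - 4 >= -1: (h + val != 2 || val >= 3) && (3*b > -6 || 3*b + (1/3)*g >= 2*val + 4)
Before val := h - 1: (2*h != 3 || h >= 4) && (3*b > -6 || 3*b + (1/3)*g >= 2*h + 2)
Answer: WP = (2*h != 3 || h >= 4) && (3*b > -6 || 3*b + (1/3)*g >= 2*h + 2)


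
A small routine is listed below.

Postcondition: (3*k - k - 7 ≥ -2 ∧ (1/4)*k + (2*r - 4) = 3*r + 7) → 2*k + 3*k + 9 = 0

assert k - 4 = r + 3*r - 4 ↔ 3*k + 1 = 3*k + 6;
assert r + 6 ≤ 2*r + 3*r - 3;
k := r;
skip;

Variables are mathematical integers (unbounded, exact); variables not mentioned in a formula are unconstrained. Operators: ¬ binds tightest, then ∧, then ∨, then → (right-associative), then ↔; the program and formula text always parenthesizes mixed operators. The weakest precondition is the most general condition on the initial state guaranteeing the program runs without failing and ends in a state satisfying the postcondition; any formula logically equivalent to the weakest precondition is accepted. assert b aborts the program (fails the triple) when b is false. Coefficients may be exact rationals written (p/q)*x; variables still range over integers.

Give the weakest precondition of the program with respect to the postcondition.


Working backward. After the program, the postcondition (3*k - k - 7 ≥ -2 ∧ (1/4)*k + (2*r - 4) = 3*r + 7) → 2*k + 3*k + 9 = 0 must hold; in canonical form it is (2*k ≥ 5 ∧ (1/4)*k = r + 11) → 5*k = -9.
Before skip: (2*k ≥ 5 ∧ (1/4)*k = r + 11) → 5*k = -9
Before k := r: (2*r ≥ 5 ∧ (3/4)*r = -11) → 5*r = -9
Before assert r + 6 ≤ 2*r + 3*r - 3: 4*r ≥ 9 ∧ ((2*r ≥ 5 ∧ (3/4)*r = -11) → 5*r = -9)
Before assert k - 4 = r + 3*r - 4 ↔ 3*k + 1 = 3*k + 6: (¬(k = 4*r)) ∧ 4*r ≥ 9 ∧ ((2*r ≥ 5 ∧ (3/4)*r = -11) → 5*r = -9)
Answer: WP = (¬(k = 4*r)) ∧ 4*r ≥ 9 ∧ ((2*r ≥ 5 ∧ (3/4)*r = -11) → 5*r = -9)


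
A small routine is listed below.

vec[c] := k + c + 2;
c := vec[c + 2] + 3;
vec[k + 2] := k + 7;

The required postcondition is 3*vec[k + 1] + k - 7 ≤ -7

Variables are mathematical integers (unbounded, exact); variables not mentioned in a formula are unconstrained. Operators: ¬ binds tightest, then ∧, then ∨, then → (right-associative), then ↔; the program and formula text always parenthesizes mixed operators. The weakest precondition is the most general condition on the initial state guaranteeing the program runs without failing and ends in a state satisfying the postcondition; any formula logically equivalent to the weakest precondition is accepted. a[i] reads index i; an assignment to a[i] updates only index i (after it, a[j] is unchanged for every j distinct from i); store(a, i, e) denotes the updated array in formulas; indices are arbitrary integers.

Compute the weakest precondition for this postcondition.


Working backward. After the program, the postcondition 3*vec[k + 1] + k - 7 ≤ -7 must hold; in canonical form it is 3*vec[k + 1] + k ≤ 0.
Before vec[k + 2] := k + 7: 3*store(vec, k + 2, k + 7)[k + 1] + k ≤ 0
Before c := vec[c + 2] + 3: 3*store(vec, k + 2, k + 7)[k + 1] + k ≤ 0
Before vec[c] := k + c + 2: 3*store(store(vec, c, c + k + 2), k + 2, k + 7)[k + 1] + k ≤ 0
Answer: WP = 3*store(store(vec, c, c + k + 2), k + 2, k + 7)[k + 1] + k ≤ 0


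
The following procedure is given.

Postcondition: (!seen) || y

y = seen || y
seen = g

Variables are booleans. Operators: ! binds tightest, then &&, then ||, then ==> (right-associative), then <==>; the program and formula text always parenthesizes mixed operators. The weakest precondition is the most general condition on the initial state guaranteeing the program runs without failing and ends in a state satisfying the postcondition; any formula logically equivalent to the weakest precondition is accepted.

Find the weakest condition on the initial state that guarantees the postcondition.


Working backward. After the program, (!seen) || y must hold.
Before seen := g: (!g) || y
Before y := seen || y: (!g) || seen || y
Answer: WP = (!g) || seen || y


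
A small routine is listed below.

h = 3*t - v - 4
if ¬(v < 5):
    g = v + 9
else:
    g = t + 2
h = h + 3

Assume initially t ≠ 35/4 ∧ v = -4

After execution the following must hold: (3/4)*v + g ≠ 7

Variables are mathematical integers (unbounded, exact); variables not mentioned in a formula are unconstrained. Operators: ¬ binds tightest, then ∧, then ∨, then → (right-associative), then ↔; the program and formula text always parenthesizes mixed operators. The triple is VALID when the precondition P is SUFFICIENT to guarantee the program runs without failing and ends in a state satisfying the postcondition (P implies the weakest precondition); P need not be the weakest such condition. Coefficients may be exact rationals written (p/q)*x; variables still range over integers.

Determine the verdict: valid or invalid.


Working backward. After the program, the postcondition (3/4)*v + g ≠ 7 must hold; in canonical form it is g + (3/4)*v ≠ 7.
Before h := h + 3: g + (3/4)*v ≠ 7
Then branch requires (7/4)*v ≠ -2; else branch requires t + (3/4)*v ≠ 5.
Before the if: ((¬(v < 5)) → (7/4)*v ≠ -2) ∧ (v < 5 → t + (3/4)*v ≠ 5)
Before h := 3*t - v - 4: ((¬(v < 5)) → (7/4)*v ≠ -2) ∧ (v < 5 → t + (3/4)*v ≠ 5)
The weakest precondition is ((¬(v < 5)) → (7/4)*v ≠ -2) ∧ (v < 5 → t + (3/4)*v ≠ 5).
Check whether t ≠ 35/4 ∧ v = -4 implies it.
Countermodel: at the initial state t = 8, v = -4, the precondition holds but the weakest precondition fails.
Answer: invalid


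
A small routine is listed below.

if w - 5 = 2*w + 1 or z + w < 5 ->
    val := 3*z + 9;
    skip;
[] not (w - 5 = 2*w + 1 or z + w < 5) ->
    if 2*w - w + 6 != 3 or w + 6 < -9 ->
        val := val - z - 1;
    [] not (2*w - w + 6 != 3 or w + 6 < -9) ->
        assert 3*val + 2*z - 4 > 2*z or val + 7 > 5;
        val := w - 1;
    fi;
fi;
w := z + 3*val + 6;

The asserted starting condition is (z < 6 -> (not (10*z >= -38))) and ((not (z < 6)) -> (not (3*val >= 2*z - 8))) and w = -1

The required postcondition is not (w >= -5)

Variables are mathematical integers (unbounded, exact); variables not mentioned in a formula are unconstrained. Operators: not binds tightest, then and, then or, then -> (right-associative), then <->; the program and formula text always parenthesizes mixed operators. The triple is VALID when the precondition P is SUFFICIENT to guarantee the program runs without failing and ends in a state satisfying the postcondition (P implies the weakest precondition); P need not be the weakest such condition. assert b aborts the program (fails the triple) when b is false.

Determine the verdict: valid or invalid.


Working backward. After the program, not (w >= -5) must hold.
Before w := z + 3*val + 6: not (3*val + z >= -11)
Then branch requires not (10*z >= -38); else branch requires ((w != -3 or w < -15) -> (not (3*val >= 2*z - 8))) and ((not (w != -3 or w < -15)) -> ((3*val > 4 or val > -2) and (not (3*w + z >= -8)))).
Before the if: ((w = -6 or w + z < 5) -> (not (10*z >= -38))) and ((not (w = -6 or w + z < 5)) -> (((w != -3 or w < -15) -> (not (3*val >= 2*z - 8))) and ((not (w != -3 or w < -15)) -> ((3*val > 4 or val > -2) and (not (3*w + z >= -8))))))
The weakest precondition is ((w = -6 or w + z < 5) -> (not (10*z >= -38))) and ((not (w = -6 or w + z < 5)) -> (((w != -3 or w < -15) -> (not (3*val >= 2*z - 8))) and ((not (w != -3 or w < -15)) -> ((3*val > 4 or val > -2) and (not (3*w + z >= -8)))))).
Check whether (z < 6 -> (not (10*z >= -38))) and ((not (z < 6)) -> (not (3*val >= 2*z - 8))) and w = -1 implies it.
Every state satisfying the precondition satisfies the weakest precondition: the implication holds.
Answer: valid


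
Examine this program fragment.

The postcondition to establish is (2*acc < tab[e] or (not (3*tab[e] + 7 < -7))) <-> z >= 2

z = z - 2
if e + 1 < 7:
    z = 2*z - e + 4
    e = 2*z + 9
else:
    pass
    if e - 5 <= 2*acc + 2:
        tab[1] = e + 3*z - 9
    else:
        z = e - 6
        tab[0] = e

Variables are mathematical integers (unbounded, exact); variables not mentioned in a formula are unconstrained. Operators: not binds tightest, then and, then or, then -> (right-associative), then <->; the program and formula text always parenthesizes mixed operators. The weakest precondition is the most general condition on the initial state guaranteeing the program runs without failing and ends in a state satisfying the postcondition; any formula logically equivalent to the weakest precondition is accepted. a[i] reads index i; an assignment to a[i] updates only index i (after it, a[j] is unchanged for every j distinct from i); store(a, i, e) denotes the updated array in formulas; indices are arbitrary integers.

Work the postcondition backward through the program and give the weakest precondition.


Working backward. After the program, the postcondition (2*acc < tab[e] or (not (3*tab[e] + 7 < -7))) <-> z >= 2 must hold; in canonical form it is (2*acc < tab[e] or (not (3*tab[e] < -14))) <-> z >= 2.
Then branch requires (2*acc < tab[-2*e + 4*z + 17] or (not (3*tab[-2*e + 4*z + 17] < -14))) <-> 2*z >= e - 2; else branch requires (e <= 2*acc + 7 -> ((2*acc < store(tab, 1, e + 3*z - 9)[e] or (not (3*store(tab, 1, e + 3*z - 9)[e] < -14))) <-> z >= 2)) and ((not (e <= 2*acc + 7)) -> ((2*acc < store(tab, 0, e)[e] or (not (3*store(tab, 0, e)[e] < -14))) <-> e >= 8)).
Before the if: (e < 6 -> ((2*acc < tab[-2*e + 4*z + 17] or (not (3*tab[-2*e + 4*z + 17] < -14))) <-> 2*z >= e - 2)) and ((not (e < 6)) -> ((e <= 2*acc + 7 -> ((2*acc < store(tab, 1, e + 3*z - 9)[e] or (not (3*store(tab, 1, e + 3*z - 9)[e] < -14))) <-> z >= 2)) and ((not (e <= 2*acc + 7)) -> ((2*acc < store(tab, 0, e)[e] or (not (3*store(tab, 0, e)[e] < -14))) <-> e >= 8))))
Before z := z - 2: (e < 6 -> ((2*acc < tab[-2*e + 4*z + 9] or (not (3*tab[-2*e + 4*z + 9] < -14))) <-> 2*z >= e + 2)) and ((not (e < 6)) -> ((e <= 2*acc + 7 -> ((2*acc < store(tab, 1, e + 3*z - 15)[e] or (not (3*store(tab, 1, e + 3*z - 15)[e] < -14))) <-> z >= 4)) and ((not (e <= 2*acc + 7)) -> ((2*acc < store(tab, 0, e)[e] or (not (3*store(tab, 0, e)[e] < -14))) <-> e >= 8))))
Answer: WP = (e < 6 -> ((2*acc < tab[-2*e + 4*z + 9] or (not (3*tab[-2*e + 4*z + 9] < -14))) <-> 2*z >= e + 2)) and ((not (e < 6)) -> ((e <= 2*acc + 7 -> ((2*acc < store(tab, 1, e + 3*z - 15)[e] or (not (3*store(tab, 1, e + 3*z - 15)[e] < -14))) <-> z >= 4)) and ((not (e <= 2*acc + 7)) -> ((2*acc < store(tab, 0, e)[e] or (not (3*store(tab, 0, e)[e] < -14))) <-> e >= 8))))


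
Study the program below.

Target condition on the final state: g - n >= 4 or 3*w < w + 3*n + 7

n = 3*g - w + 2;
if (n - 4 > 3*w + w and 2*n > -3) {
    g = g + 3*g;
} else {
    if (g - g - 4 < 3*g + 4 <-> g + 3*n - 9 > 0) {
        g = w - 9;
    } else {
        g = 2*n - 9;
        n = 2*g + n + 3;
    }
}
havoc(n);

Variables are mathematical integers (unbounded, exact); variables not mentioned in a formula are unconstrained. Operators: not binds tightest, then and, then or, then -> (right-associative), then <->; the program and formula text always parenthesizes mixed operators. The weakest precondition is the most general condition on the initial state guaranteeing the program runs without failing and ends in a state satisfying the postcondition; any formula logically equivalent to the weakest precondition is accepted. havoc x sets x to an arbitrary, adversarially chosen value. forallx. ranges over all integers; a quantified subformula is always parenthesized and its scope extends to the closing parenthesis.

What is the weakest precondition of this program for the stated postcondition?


Working backward. After the program, the postcondition g - n >= 4 or 3*w < w + 3*n + 7 must hold; in canonical form it is g >= n + 4 or 2*w < 3*n + 7.
Before havoc n: forall n_1. (g >= n_1 + 4 or 2*w < 3*n_1 + 7)
Then branch requires forall n_1. (4*g >= n_1 + 4 or 2*w < 3*n_1 + 7); else branch requires ((3*g > -8 <-> g + 3*n > 9) -> (forall n_1. (w >= n_1 + 13 or 2*w < 3*n_1 + 7))) and ((not (3*g > -8 <-> g + 3*n > 9)) -> (forall n_1. (2*n >= n_1 + 13 or 2*w < 3*n_1 + 7))).
Before the if: ((n > 4*w + 4 and 2*n > -3) -> (forall n_1. (4*g >= n_1 + 4 or 2*w < 3*n_1 + 7))) and ((not (n > 4*w + 4 and 2*n > -3)) -> (((3*g > -8 <-> g + 3*n > 9) -> (forall n_1. (w >= n_1 + 13 or 2*w < 3*n_1 + 7))) and ((not (3*g > -8 <-> g + 3*n > 9)) -> (forall n_1. (2*n >= n_1 + 13 or 2*w < 3*n_1 + 7)))))
Before n := 3*g - w + 2: ((3*g > 5*w + 2 and 6*g > 2*w - 7) -> (forall n_1. (4*g >= n_1 + 4 or 2*w < 3*n_1 + 7))) and ((not (3*g > 5*w + 2 and 6*g > 2*w - 7)) -> (((3*g > -8 <-> 10*g > 3*w + 3) -> (forall n_1. (w >= n_1 + 13 or 2*w < 3*n_1 + 7))) and ((not (3*g > -8 <-> 10*g > 3*w + 3)) -> (forall n_1. (6*g >= n_1 + 2*w + 9 or 2*w < 3*n_1 + 7)))))
Answer: WP = ((3*g > 5*w + 2 and 6*g > 2*w - 7) -> (forall n_1. (4*g >= n_1 + 4 or 2*w < 3*n_1 + 7))) and ((not (3*g > 5*w + 2 and 6*g > 2*w - 7)) -> (((3*g > -8 <-> 10*g > 3*w + 3) -> (forall n_1. (w >= n_1 + 13 or 2*w < 3*n_1 + 7))) and ((not (3*g > -8 <-> 10*g > 3*w + 3)) -> (forall n_1. (6*g >= n_1 + 2*w + 9 or 2*w < 3*n_1 + 7)))))


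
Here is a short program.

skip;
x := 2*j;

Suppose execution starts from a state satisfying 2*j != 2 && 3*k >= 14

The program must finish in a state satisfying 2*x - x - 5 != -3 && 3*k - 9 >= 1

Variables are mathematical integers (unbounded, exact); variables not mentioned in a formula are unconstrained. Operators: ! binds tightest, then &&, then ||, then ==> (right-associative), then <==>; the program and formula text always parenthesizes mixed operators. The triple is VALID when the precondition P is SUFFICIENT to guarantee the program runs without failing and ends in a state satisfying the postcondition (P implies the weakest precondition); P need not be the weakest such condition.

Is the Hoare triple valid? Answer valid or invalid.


Working backward. After the program, the postcondition 2*x - x - 5 != -3 && 3*k - 9 >= 1 must hold; in canonical form it is x != 2 && 3*k >= 10.
Before x := 2*j: 2*j != 2 && 3*k >= 10
Before skip: 2*j != 2 && 3*k >= 10
The weakest precondition is 2*j != 2 && 3*k >= 10.
Check whether 2*j != 2 && 3*k >= 14 implies it.
Every state satisfying the precondition satisfies the weakest precondition: the implication holds.
Answer: valid


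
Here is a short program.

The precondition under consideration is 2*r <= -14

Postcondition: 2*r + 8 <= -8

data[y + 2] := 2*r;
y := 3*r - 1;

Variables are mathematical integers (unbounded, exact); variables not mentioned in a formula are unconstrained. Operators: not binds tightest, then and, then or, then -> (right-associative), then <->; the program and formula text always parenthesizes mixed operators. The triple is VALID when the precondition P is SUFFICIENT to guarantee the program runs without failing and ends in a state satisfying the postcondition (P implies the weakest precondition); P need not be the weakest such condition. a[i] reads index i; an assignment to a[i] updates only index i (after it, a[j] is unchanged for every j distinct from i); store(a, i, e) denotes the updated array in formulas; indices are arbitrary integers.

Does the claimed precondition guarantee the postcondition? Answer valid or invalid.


Working backward. After the program, the postcondition 2*r + 8 <= -8 must hold; in canonical form it is 2*r <= -16.
Before y := 3*r - 1: 2*r <= -16
Before data[y + 2] := 2*r: 2*r <= -16
The weakest precondition is 2*r <= -16.
Check whether 2*r <= -14 implies it.
Countermodel: at the initial state r = -7, the precondition holds but the weakest precondition fails.
Answer: invalid


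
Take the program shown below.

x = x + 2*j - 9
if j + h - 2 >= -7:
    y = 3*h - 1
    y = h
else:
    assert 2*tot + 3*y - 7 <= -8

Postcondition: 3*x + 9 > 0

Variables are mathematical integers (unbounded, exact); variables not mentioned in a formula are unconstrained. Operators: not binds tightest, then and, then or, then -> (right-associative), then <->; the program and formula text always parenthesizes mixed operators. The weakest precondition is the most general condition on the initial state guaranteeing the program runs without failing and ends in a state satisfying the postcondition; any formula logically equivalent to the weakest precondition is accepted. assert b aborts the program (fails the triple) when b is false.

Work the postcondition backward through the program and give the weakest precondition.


Working backward. After the program, the postcondition 3*x + 9 > 0 must hold; in canonical form it is 3*x > -9.
Then branch requires 3*x > -9; else branch requires 2*tot + 3*y <= -1 and 3*x > -9.
Before the if: (h + j >= -5 -> 3*x > -9) and ((not (h + j >= -5)) -> (2*tot + 3*y <= -1 and 3*x > -9))
Before x := x + 2*j - 9: (h + j >= -5 -> 6*j + 3*x > 18) and ((not (h + j >= -5)) -> (2*tot + 3*y <= -1 and 6*j + 3*x > 18))
Answer: WP = (h + j >= -5 -> 6*j + 3*x > 18) and ((not (h + j >= -5)) -> (2*tot + 3*y <= -1 and 6*j + 3*x > 18))


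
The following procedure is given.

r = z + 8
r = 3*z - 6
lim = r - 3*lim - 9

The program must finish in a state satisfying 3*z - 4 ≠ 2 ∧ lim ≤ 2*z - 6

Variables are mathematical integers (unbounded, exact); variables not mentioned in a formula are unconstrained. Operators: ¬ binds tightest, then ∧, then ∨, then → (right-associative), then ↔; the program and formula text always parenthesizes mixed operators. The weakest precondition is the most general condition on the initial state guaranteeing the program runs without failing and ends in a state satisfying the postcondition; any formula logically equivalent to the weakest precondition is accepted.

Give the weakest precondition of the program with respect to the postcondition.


Working backward. After the program, the postcondition 3*z - 4 ≠ 2 ∧ lim ≤ 2*z - 6 must hold; in canonical form it is 3*z ≠ 6 ∧ lim ≤ 2*z - 6.
Before lim := r - 3*lim - 9: 3*z ≠ 6 ∧ r ≤ 3*lim + 2*z + 3
Before r := 3*z - 6: 3*z ≠ 6 ∧ z ≤ 3*lim + 9
Before r := z + 8: 3*z ≠ 6 ∧ z ≤ 3*lim + 9
Answer: WP = 3*z ≠ 6 ∧ z ≤ 3*lim + 9
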